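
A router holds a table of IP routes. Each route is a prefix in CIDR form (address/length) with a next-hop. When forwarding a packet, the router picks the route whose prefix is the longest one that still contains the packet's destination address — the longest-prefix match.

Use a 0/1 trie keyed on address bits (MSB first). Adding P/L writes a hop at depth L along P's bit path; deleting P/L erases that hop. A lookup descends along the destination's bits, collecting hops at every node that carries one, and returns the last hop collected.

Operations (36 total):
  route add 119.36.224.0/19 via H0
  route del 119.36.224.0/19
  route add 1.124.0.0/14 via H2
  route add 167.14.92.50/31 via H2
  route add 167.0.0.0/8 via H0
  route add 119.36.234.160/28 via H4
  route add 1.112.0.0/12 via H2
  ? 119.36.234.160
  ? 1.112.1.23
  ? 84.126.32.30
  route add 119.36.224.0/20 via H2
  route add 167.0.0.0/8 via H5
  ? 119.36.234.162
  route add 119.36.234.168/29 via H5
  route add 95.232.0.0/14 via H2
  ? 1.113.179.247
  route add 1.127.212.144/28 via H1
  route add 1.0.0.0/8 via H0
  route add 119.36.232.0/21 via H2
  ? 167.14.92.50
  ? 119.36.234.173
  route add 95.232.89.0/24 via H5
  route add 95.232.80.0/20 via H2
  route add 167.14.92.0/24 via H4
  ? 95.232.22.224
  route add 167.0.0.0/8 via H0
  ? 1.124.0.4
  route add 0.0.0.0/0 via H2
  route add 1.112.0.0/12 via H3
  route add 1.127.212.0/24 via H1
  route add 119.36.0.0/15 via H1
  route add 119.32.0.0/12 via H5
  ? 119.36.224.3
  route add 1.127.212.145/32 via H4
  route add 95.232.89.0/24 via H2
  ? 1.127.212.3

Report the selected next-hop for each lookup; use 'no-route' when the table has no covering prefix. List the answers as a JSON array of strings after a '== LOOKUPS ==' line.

Process each operation:
  add 119.36.224.0/19 -> H0 at depth 19
  - 119.36.224.0/19 clear@19
  add 1.124.0.0/14 -> H2 at depth 14
  add 167.14.92.50/31 -> H2 at depth 31
  add 167.0.0.0/8 -> H0 at depth 8
  add 119.36.234.160/28 -> H4 at depth 28
  add 1.112.0.0/12 -> H2 at depth 12
  ? 119.36.234.160  path d0:-→d1:-→d2:-→d3:-→d4:-→d5:-→d6:-→d7:-→d8:-→d9:-→d10:-→d11:-→d12:-→d13:-→d14:-→d15:-→d16:-→d17:-→d18:-→d19:-→d20:-→d21:-→d22:-→d23:-→d24:-→d25:-→d26:-→d27:-→d28:H4  best=H4
  ? 1.112.1.23  path d0:-→d1:-→d2:-→d3:-→d4:-→d5:-→d6:-→d7:-→d8:-→d9:-→d10:-→d11:-→d12:H2  best=H2
  ? 84.126.32.30  path d0:-→d1:-→d2:-  best=no-route
  add 119.36.224.0/20 -> H2 at depth 20
  add 167.0.0.0/8 -> H5 at depth 8
  ? 119.36.234.162  path d0:-→d1:-→d2:-→d3:-→d4:-→d5:-→d6:-→d7:-→d8:-→d9:-→d10:-→d11:-→d12:-→d13:-→d14:-→d15:-→d16:-→d17:-→d18:-→d19:-→d20:H2→d21:-→d22:-→d23:-→d24:-→d25:-→d26:-→d27:-→d28:H4  best=H4
  add 119.36.234.168/29 -> H5 at depth 29
  add 95.232.0.0/14 -> H2 at depth 14
  ? 1.113.179.247  path d0:-→d1:-→d2:-→d3:-→d4:-→d5:-→d6:-→d7:-→d8:-→d9:-→d10:-→d11:-→d12:H2  best=H2
  add 1.127.212.144/28 -> H1 at depth 28
  add 1.0.0.0/8 -> H0 at depth 8
  add 119.36.232.0/21 -> H2 at depth 21
  ? 167.14.92.50  path d0:-→d1:-→d2:-→d3:-→d4:-→d5:-→d6:-→d7:-→d8:H5→d9:-→d10:-→d11:-→d12:-→d13:-→d14:-→d15:-→d16:-→d17:-→d18:-→d19:-→d20:-→d21:-→d22:-→d23:-→d24:-→d25:-→d26:-→d27:-→d28:-→d29:-→d30:-→d31:H2  best=H2
  ? 119.36.234.173  path d0:-→d1:-→d2:-→d3:-→d4:-→d5:-→d6:-→d7:-→d8:-→d9:-→d10:-→d11:-→d12:-→d13:-→d14:-→d15:-→d16:-→d17:-→d18:-→d19:-→d20:H2→d21:H2→d22:-→d23:-→d24:-→d25:-→d26:-→d27:-→d28:H4→d29:H5  best=H5
  add 95.232.89.0/24 -> H5 at depth 24
  add 95.232.80.0/20 -> H2 at depth 20
  add 167.14.92.0/24 -> H4 at depth 24
  ? 95.232.22.224  path d0:-→d1:-→d2:-→d3:-→d4:-→d5:-→d6:-→d7:-→d8:-→d9:-→d10:-→d11:-→d12:-→d13:-→d14:H2→d15:-→d16:-→d17:-  best=H2
  add 167.0.0.0/8 -> H0 at depth 8
  ? 1.124.0.4  path d0:-→d1:-→d2:-→d3:-→d4:-→d5:-→d6:-→d7:-→d8:H0→d9:-→d10:-→d11:-→d12:H2→d13:-→d14:H2  best=H2
  add 0.0.0.0/0 -> H2 at depth 0
  add 1.112.0.0/12 -> H3 at depth 12
  add 1.127.212.0/24 -> H1 at depth 24
  add 119.36.0.0/15 -> H1 at depth 15
  add 119.32.0.0/12 -> H5 at depth 12
  ? 119.36.224.3  path d0:H2→d1:-→d2:-→d3:-→d4:-→d5:-→d6:-→d7:-→d8:-→d9:-→d10:-→d11:-→d12:H5→d13:-→d14:-→d15:H1→d16:-→d17:-→d18:-→d19:-→d20:H2  best=H2
  add 1.127.212.145/32 -> H4 at depth 32
  add 95.232.89.0/24 -> H2 at depth 24
  ? 1.127.212.3  path d0:H2→d1:-→d2:-→d3:-→d4:-→d5:-→d6:-→d7:-→d8:H0→d9:-→d10:-→d11:-→d12:H3→d13:-→d14:H2→d15:-→d16:-→d17:-→d18:-→d19:-→d20:-→d21:-→d22:-→d23:-→d24:H1  best=H1

== LOOKUPS ==
["H4","H2","no-route","H4","H2","H2","H5","H2","H2","H2","H1"]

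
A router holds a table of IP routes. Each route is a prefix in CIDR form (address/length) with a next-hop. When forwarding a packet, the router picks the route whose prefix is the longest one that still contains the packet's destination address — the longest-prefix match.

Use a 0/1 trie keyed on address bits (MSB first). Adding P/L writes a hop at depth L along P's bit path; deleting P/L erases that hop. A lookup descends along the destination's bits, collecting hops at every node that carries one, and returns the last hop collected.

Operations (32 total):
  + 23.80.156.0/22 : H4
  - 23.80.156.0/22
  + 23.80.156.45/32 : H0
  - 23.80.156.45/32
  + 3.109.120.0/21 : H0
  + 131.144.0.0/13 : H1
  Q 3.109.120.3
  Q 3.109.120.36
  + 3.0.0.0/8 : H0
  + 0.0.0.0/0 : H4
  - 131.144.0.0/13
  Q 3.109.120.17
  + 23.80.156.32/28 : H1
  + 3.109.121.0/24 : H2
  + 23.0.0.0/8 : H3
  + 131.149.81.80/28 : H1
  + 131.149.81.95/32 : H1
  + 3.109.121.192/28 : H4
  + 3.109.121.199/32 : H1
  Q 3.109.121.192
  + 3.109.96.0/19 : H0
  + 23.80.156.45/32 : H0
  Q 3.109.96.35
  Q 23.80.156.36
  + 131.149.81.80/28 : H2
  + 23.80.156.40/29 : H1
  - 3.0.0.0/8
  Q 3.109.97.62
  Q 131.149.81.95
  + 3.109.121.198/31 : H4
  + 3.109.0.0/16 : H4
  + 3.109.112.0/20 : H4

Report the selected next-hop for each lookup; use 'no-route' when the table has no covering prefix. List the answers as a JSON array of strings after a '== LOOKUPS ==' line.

Apply in order:
  + 23.80.156.0/22 (H4) depth=22
  del 23.80.156.0/22 (clear depth 22)
  + 23.80.156.45/32 (H0) depth=32
  del 23.80.156.45/32 (clear depth 32)
  + 3.109.120.0/21 (H0) depth=21
  + 131.144.0.0/13 (H1) depth=13
  lookup 3.109.120.3: bits 000000110110110101111 walk d0:-→d1:-→d2:-→d3:-→d4:-→d5:-→d6:-→d7:-→d8:-→d9:-→d10:-→d11:-→d12:-→d13:-→d14:-→d15:-→d16:-→d17:-→d18:-→d19:-→d20:-→d21:H0 -> H0
  lookup 3.109.120.36: bits 000000110110110101111 walk d0:-→d1:-→d2:-→d3:-→d4:-→d5:-→d6:-→d7:-→d8:-→d9:-→d10:-→d11:-→d12:-→d13:-→d14:-→d15:-→d16:-→d17:-→d18:-→d19:-→d20:-→d21:H0 -> H0
  + 3.0.0.0/8 (H0) depth=8
  + 0.0.0.0/0 (H4) depth=0
  del 131.144.0.0/13 (clear depth 13)
  lookup 3.109.120.17: bits 000000110110110101111 walk d0:H4→d1:-→d2:-→d3:-→d4:-→d5:-→d6:-→d7:-→d8:H0→d9:-→d10:-→d11:-→d12:-→d13:-→d14:-→d15:-→d16:-→d17:-→d18:-→d19:-→d20:-→d21:H0 -> H0
  + 23.80.156.32/28 (H1) depth=28
  + 3.109.121.0/24 (H2) depth=24
  + 23.0.0.0/8 (H3) depth=8
  + 131.149.81.80/28 (H1) depth=28
  + 131.149.81.95/32 (H1) depth=32
  + 3.109.121.192/28 (H4) depth=28
  + 3.109.121.199/32 (H1) depth=32
  lookup 3.109.121.192: bits 00000011011011010111100111000 walk d0:H4→d1:-→d2:-→d3:-→d4:-→d5:-→d6:-→d7:-→d8:H0→d9:-→d10:-→d11:-→d12:-→d13:-→d14:-→d15:-→d16:-→d17:-→d18:-→d19:-→d20:-→d21:H0→d22:-→d23:-→d24:H2→d25:-→d26:-→d27:-→d28:H4→d29:- -> H4
  + 3.109.96.0/19 (H0) depth=19
  + 23.80.156.45/32 (H0) depth=32
  lookup 3.109.96.35: bits 0000001101101101011 walk d0:H4→d1:-→d2:-→d3:-→d4:-→d5:-→d6:-→d7:-→d8:H0→d9:-→d10:-→d11:-→d12:-→d13:-→d14:-→d15:-→d16:-→d17:-→d18:-→d19:H0 -> H0
  lookup 23.80.156.36: bits 0001011101010000100111000010 walk d0:H4→d1:-→d2:-→d3:-→d4:-→d5:-→d6:-→d7:-→d8:H3→d9:-→d10:-→d11:-→d12:-→d13:-→d14:-→d15:-→d16:-→d17:-→d18:-→d19:-→d20:-→d21:-→d22:-→d23:-→d24:-→d25:-→d26:-→d27:-→d28:H1 -> H1
  + 131.149.81.80/28 (H2) depth=28
  + 23.80.156.40/29 (H1) depth=29
  del 3.0.0.0/8 (clear depth 8)
  lookup 3.109.97.62: bits 0000001101101101011 walk d0:H4→d1:-→d2:-→d3:-→d4:-→d5:-→d6:-→d7:-→d8:-→d9:-→d10:-→d11:-→d12:-→d13:-→d14:-→d15:-→d16:-→d17:-→d18:-→d19:H0 -> H0
  lookup 131.149.81.95: bits 10000011100101010101000101011111 walk d0:H4→d1:-→d2:-→d3:-→d4:-→d5:-→d6:-→d7:-→d8:-→d9:-→d10:-→d11:-→d12:-→d13:-→d14:-→d15:-→d16:-→d17:-→d18:-→d19:-→d20:-→d21:-→d22:-→d23:-→d24:-→d25:-→d26:-→d27:-→d28:H2→d29:-→d30:-→d31:-→d32:H1 -> H1
  + 3.109.121.198/31 (H4) depth=31
  + 3.109.0.0/16 (H4) depth=16
  + 3.109.112.0/20 (H4) depth=20

== LOOKUPS ==
["H0","H0","H0","H4","H0","H1","H0","H1"]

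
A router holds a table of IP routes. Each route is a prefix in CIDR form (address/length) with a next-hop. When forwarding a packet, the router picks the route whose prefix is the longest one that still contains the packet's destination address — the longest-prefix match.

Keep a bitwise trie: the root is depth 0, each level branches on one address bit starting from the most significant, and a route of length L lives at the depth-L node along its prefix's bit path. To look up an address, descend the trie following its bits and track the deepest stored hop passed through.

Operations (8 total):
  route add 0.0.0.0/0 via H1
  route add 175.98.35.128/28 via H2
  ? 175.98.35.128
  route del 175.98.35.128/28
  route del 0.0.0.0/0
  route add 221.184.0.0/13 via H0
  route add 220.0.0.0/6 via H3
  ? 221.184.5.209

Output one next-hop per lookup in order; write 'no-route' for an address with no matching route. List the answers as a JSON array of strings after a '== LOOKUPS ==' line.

Apply in order:
  add 0.0.0.0/0 -> H1 at depth 0
  add 175.98.35.128/28 -> H2 at depth 28
  lookup 175.98.35.128: bits 1010111101100010001000111000 walk d0:H1→d1:-→d2:-→d3:-→d4:-→d5:-→d6:-→d7:-→d8:-→d9:-→d10:-→d11:-→d12:-→d13:-→d14:-→d15:-→d16:-→d17:-→d18:-→d19:-→d20:-→d21:-→d22:-→d23:-→d24:-→d25:-→d26:-→d27:-→d28:H2 -> H2
  del 175.98.35.128/28 (clear depth 28)
  del 0.0.0.0/0 (clear depth 0)
  add 221.184.0.0/13 -> H0 at depth 13
  add 220.0.0.0/6 -> H3 at depth 6
  lookup 221.184.5.209: bits 1101110110111 walk d0:-→d1:-→d2:-→d3:-→d4:-→d5:-→d6:H3→d7:-→d8:-→d9:-→d10:-→d11:-→d12:-→d13:H0 -> H0

== LOOKUPS ==
["H2","H0"]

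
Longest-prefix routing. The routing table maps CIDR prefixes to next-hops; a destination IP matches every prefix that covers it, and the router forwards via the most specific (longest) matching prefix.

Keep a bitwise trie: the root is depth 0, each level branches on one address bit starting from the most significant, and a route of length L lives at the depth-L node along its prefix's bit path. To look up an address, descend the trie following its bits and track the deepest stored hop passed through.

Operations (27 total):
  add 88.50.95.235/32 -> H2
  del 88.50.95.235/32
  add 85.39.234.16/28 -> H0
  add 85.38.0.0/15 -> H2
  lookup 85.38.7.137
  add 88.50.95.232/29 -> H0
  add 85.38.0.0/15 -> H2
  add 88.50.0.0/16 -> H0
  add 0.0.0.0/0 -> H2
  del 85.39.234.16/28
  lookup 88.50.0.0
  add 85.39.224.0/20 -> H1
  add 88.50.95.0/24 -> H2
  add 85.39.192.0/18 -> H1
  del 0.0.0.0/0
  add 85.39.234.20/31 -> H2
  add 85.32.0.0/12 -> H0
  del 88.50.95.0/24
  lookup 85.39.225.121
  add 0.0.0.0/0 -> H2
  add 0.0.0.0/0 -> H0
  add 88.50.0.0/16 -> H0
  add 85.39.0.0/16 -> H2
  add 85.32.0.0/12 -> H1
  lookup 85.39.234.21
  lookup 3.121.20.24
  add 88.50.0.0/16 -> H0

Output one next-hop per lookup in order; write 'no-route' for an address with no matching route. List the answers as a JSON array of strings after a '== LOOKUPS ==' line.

Process each operation:
  add 88.50.95.235/32 -> H2 at depth 32
  - 88.50.95.235/32 clear@32
  add 85.39.234.16/28 -> H0 at depth 28
  add 85.38.0.0/15 -> H2 at depth 15
  ? 85.38.7.137  path d0:-→d1:-→d2:-→d3:-→d4:-→d5:-→d6:-→d7:-→d8:-→d9:-→d10:-→d11:-→d12:-→d13:-→d14:-→d15:H2  best=H2
  add 88.50.95.232/29 -> H0 at depth 29
  add 85.38.0.0/15 -> H2 at depth 15
  add 88.50.0.0/16 -> H0 at depth 16
  add 0.0.0.0/0 -> H2 at depth 0
  - 85.39.234.16/28 clear@28
  ? 88.50.0.0  path d0:H2→d1:-→d2:-→d3:-→d4:-→d5:-→d6:-→d7:-→d8:-→d9:-→d10:-→d11:-→d12:-→d13:-→d14:-→d15:-→d16:H0→d17:-  best=H0
  add 85.39.224.0/20 -> H1 at depth 20
  add 88.50.95.0/24 -> H2 at depth 24
  add 85.39.192.0/18 -> H1 at depth 18
  - 0.0.0.0/0 clear@0
  add 85.39.234.20/31 -> H2 at depth 31
  add 85.32.0.0/12 -> H0 at depth 12
  - 88.50.95.0/24 clear@24
  ? 85.39.225.121  path d0:-→d1:-→d2:-→d3:-→d4:-→d5:-→d6:-→d7:-→d8:-→d9:-→d10:-→d11:-→d12:H0→d13:-→d14:-→d15:H2→d16:-→d17:-→d18:H1→d19:-→d20:H1  best=H1
  add 0.0.0.0/0 -> H2 at depth 0
  add 0.0.0.0/0 -> H0 at depth 0
  add 88.50.0.0/16 -> H0 at depth 16
  add 85.39.0.0/16 -> H2 at depth 16
  add 85.32.0.0/12 -> H1 at depth 12
  ? 85.39.234.21  path d0:H0→d1:-→d2:-→d3:-→d4:-→d5:-→d6:-→d7:-→d8:-→d9:-→d10:-→d11:-→d12:H1→d13:-→d14:-→d15:H2→d16:H2→d17:-→d18:H1→d19:-→d20:H1→d21:-→d22:-→d23:-→d24:-→d25:-→d26:-→d27:-→d28:-→d29:-→d30:-→d31:H2  best=H2
  ? 3.121.20.24  path d0:H0→d1:-  best=H0
  add 88.50.0.0/16 -> H0 at depth 16

== LOOKUPS ==
["H2","H0","H1","H2","H0"]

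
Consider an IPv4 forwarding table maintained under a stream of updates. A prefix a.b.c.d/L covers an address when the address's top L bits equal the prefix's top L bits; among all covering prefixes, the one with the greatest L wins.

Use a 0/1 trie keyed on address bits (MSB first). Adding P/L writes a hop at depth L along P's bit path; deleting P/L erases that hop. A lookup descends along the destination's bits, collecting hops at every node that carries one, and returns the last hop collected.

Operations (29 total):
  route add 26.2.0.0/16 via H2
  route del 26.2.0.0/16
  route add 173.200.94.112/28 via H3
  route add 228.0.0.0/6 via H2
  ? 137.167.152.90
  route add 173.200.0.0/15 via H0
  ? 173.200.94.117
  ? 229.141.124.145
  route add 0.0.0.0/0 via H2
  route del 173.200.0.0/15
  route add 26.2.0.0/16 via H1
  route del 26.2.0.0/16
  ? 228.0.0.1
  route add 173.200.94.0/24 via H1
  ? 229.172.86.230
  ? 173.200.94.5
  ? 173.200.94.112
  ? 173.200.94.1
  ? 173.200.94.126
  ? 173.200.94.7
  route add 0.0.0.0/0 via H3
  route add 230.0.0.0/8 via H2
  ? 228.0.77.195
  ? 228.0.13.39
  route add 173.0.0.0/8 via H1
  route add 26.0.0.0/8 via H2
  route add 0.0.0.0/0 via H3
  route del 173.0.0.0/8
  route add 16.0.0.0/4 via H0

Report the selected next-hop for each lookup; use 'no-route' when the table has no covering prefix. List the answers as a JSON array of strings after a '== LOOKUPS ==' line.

Trace:
  + 26.2.0.0/16 (H2) depth=16
  - 26.2.0.0/16 clear@16
  + 173.200.94.112/28 (H3) depth=28
  + 228.0.0.0/6 (H2) depth=6
  lookup 137.167.152.90: bits 10 walk d0:-→d1:-→d2:- -> no-route
  + 173.200.0.0/15 (H0) depth=15
  lookup 173.200.94.117: bits 1010110111001000010111100111 walk d0:-→d1:-→d2:-→d3:-→d4:-→d5:-→d6:-→d7:-→d8:-→d9:-→d10:-→d11:-→d12:-→d13:-→d14:-→d15:H0→d16:-→d17:-→d18:-→d19:-→d20:-→d21:-→d22:-→d23:-→d24:-→d25:-→d26:-→d27:-→d28:H3 -> H3
  lookup 229.141.124.145: bits 111001 walk d0:-→d1:-→d2:-→d3:-→d4:-→d5:-→d6:H2 -> H2
  + 0.0.0.0/0 (H2) depth=0
  - 173.200.0.0/15 clear@15
  + 26.2.0.0/16 (H1) depth=16
  - 26.2.0.0/16 clear@16
  lookup 228.0.0.1: bits 111001 walk d0:H2→d1:-→d2:-→d3:-→d4:-→d5:-→d6:H2 -> H2
  + 173.200.94.0/24 (H1) depth=24
  lookup 229.172.86.230: bits 111001 walk d0:H2→d1:-→d2:-→d3:-→d4:-→d5:-→d6:H2 -> H2
  lookup 173.200.94.5: bits 1010110111001000010111100 walk d0:H2→d1:-→d2:-→d3:-→d4:-→d5:-→d6:-→d7:-→d8:-→d9:-→d10:-→d11:-→d12:-→d13:-→d14:-→d15:-→d16:-→d17:-→d18:-→d19:-→d20:-→d21:-→d22:-→d23:-→d24:H1→d25:- -> H1
  lookup 173.200.94.112: bits 1010110111001000010111100111 walk d0:H2→d1:-→d2:-→d3:-→d4:-→d5:-→d6:-→d7:-→d8:-→d9:-→d10:-→d11:-→d12:-→d13:-→d14:-→d15:-→d16:-→d17:-→d18:-→d19:-→d20:-→d21:-→d22:-→d23:-→d24:H1→d25:-→d26:-→d27:-→d28:H3 -> H3
  lookup 173.200.94.1: bits 1010110111001000010111100 walk d0:H2→d1:-→d2:-→d3:-→d4:-→d5:-→d6:-→d7:-→d8:-→d9:-→d10:-→d11:-→d12:-→d13:-→d14:-→d15:-→d16:-→d17:-→d18:-→d19:-→d20:-→d21:-→d22:-→d23:-→d24:H1→d25:- -> H1
  lookup 173.200.94.126: bits 1010110111001000010111100111 walk d0:H2→d1:-→d2:-→d3:-→d4:-→d5:-→d6:-→d7:-→d8:-→d9:-→d10:-→d11:-→d12:-→d13:-→d14:-→d15:-→d16:-→d17:-→d18:-→d19:-→d20:-→d21:-→d22:-→d23:-→d24:H1→d25:-→d26:-→d27:-→d28:H3 -> H3
  lookup 173.200.94.7: bits 1010110111001000010111100 walk d0:H2→d1:-→d2:-→d3:-→d4:-→d5:-→d6:-→d7:-→d8:-→d9:-→d10:-→d11:-→d12:-→d13:-→d14:-→d15:-→d16:-→d17:-→d18:-→d19:-→d20:-→d21:-→d22:-→d23:-→d24:H1→d25:- -> H1
  + 0.0.0.0/0 (H3) depth=0
  + 230.0.0.0/8 (H2) depth=8
  lookup 228.0.77.195: bits 111001 walk d0:H3→d1:-→d2:-→d3:-→d4:-→d5:-→d6:H2 -> H2
  lookup 228.0.13.39: bits 111001 walk d0:H3→d1:-→d2:-→d3:-→d4:-→d5:-→d6:H2 -> H2
  + 173.0.0.0/8 (H1) depth=8
  + 26.0.0.0/8 (H2) depth=8
  + 0.0.0.0/0 (H3) depth=0
  - 173.0.0.0/8 clear@8
  + 16.0.0.0/4 (H0) depth=4

== LOOKUPS ==
["no-route","H3","H2","H2","H2","H1","H3","H1","H3","H1","H2","H2"]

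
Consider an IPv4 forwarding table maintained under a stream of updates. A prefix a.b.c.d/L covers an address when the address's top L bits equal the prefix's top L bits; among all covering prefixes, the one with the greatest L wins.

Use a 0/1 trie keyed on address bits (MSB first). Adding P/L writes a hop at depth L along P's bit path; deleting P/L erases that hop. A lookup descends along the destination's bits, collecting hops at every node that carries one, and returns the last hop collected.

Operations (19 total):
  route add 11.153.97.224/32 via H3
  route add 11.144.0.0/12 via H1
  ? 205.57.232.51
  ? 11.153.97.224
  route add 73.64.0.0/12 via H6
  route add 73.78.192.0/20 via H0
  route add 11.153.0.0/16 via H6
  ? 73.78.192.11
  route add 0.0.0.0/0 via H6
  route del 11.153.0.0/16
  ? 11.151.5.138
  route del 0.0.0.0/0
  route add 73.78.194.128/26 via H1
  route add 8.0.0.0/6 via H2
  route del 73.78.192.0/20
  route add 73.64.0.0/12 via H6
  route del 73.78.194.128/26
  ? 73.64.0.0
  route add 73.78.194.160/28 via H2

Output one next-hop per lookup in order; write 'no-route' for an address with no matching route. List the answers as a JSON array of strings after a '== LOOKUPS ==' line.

Trace:
  + 11.153.97.224/32 (H3) depth=32
  + 11.144.0.0/12 (H1) depth=12
  Q 205.57.232.51: descend ε ; hops seen [∅] ; pick no-route
  Q 11.153.97.224: descend 00001011100110010110000111100000 ; hops seen [H1,H3] ; pick H3
  + 73.64.0.0/12 (H6) depth=12
  + 73.78.192.0/20 (H0) depth=20
  + 11.153.0.0/16 (H6) depth=16
  Q 73.78.192.11: descend 01001001010011101100 ; hops seen [H6,H0] ; pick H0
  + 0.0.0.0/0 (H6) depth=0
  - 11.153.0.0/16 clear@16
  Q 11.151.5.138: descend 000010111001 ; hops seen [H6,H1] ; pick H1
  - 0.0.0.0/0 clear@0
  + 73.78.194.128/26 (H1) depth=26
  + 8.0.0.0/6 (H2) depth=6
  - 73.78.192.0/20 clear@20
  + 73.64.0.0/12 (H6) depth=12
  - 73.78.194.128/26 clear@26
  Q 73.64.0.0: descend 010010010100 ; hops seen [H6] ; pick H6
  + 73.78.194.160/28 (H2) depth=28

== LOOKUPS ==
["no-route","H3","H0","H1","H6"]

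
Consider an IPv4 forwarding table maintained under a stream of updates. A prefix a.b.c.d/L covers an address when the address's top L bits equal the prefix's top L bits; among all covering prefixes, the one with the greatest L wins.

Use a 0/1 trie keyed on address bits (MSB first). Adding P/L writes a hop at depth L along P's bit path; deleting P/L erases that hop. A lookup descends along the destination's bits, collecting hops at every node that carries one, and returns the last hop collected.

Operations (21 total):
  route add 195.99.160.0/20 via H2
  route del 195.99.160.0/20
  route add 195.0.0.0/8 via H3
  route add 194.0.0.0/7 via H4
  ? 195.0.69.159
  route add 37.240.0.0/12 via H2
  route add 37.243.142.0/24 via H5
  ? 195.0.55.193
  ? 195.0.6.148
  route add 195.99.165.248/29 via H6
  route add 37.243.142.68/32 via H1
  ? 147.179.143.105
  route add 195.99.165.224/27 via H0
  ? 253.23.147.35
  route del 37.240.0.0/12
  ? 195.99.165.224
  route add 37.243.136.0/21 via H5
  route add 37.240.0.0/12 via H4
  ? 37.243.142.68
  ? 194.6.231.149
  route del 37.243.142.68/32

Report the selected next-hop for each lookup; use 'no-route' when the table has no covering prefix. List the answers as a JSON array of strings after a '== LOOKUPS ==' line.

Trace:
  + 195.99.160.0/20 (H2) depth=20
  del 195.99.160.0/20 (clear depth 20)
  + 195.0.0.0/8 (H3) depth=8
  + 194.0.0.0/7 (H4) depth=7
  Q 195.0.69.159: descend 110000110 ; hops seen [H4,H3] ; pick H3
  + 37.240.0.0/12 (H2) depth=12
  + 37.243.142.0/24 (H5) depth=24
  Q 195.0.55.193: descend 110000110 ; hops seen [H4,H3] ; pick H3
  Q 195.0.6.148: descend 110000110 ; hops seen [H4,H3] ; pick H3
  + 195.99.165.248/29 (H6) depth=29
  + 37.243.142.68/32 (H1) depth=32
  Q 147.179.143.105: descend 1 ; hops seen [∅] ; pick no-route
  + 195.99.165.224/27 (H0) depth=27
  Q 253.23.147.35: descend 11 ; hops seen [∅] ; pick no-route
  del 37.240.0.0/12 (clear depth 12)
  Q 195.99.165.224: descend 110000110110001110100101111 ; hops seen [H4,H3,H0] ; pick H0
  + 37.243.136.0/21 (H5) depth=21
  + 37.240.0.0/12 (H4) depth=12
  Q 37.243.142.68: descend 00100101111100111000111001000100 ; hops seen [H4,H5,H5,H1] ; pick H1
  Q 194.6.231.149: descend 1100001 ; hops seen [H4] ; pick H4
  del 37.243.142.68/32 (clear depth 32)

== LOOKUPS ==
["H3","H3","H3","no-route","no-route","H0","H1","H4"]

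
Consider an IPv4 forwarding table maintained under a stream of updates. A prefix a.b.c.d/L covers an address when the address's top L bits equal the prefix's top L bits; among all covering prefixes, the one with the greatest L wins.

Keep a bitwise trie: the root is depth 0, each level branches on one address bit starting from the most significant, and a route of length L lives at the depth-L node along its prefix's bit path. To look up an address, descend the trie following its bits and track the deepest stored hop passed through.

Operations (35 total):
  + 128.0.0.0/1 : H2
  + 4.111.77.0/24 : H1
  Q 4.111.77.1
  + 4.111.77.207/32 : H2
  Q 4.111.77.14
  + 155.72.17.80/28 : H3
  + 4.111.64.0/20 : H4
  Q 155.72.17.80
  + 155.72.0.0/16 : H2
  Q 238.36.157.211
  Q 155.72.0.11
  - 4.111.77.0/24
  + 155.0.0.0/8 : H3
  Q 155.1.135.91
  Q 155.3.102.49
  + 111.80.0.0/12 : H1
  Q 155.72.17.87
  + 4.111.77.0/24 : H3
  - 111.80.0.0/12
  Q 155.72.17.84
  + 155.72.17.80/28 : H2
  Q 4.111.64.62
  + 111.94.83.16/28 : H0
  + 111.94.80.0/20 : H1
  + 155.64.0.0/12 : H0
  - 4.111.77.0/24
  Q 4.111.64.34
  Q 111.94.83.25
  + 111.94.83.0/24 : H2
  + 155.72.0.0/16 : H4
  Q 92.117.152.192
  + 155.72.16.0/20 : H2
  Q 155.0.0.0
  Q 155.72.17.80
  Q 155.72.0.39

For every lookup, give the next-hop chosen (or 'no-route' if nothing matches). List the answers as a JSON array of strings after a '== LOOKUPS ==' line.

Apply in order:
  add 128.0.0.0/1 -> H2 at depth 1
  add 4.111.77.0/24 -> H1 at depth 24
  Q 4.111.77.1: descend 000001000110111101001101 ; hops seen [H1] ; pick H1
  add 4.111.77.207/32 -> H2 at depth 32
  Q 4.111.77.14: descend 000001000110111101001101 ; hops seen [H1] ; pick H1
  add 155.72.17.80/28 -> H3 at depth 28
  add 4.111.64.0/20 -> H4 at depth 20
  Q 155.72.17.80: descend 1001101101001000000100010101 ; hops seen [H2,H3] ; pick H3
  add 155.72.0.0/16 -> H2 at depth 16
  Q 238.36.157.211: descend 1 ; hops seen [H2] ; pick H2
  Q 155.72.0.11: descend 1001101101001000000 ; hops seen [H2,H2] ; pick H2
  - 4.111.77.0/24 clear@24
  add 155.0.0.0/8 -> H3 at depth 8
  Q 155.1.135.91: descend 100110110 ; hops seen [H2,H3] ; pick H3
  Q 155.3.102.49: descend 100110110 ; hops seen [H2,H3] ; pick H3
  add 111.80.0.0/12 -> H1 at depth 12
  Q 155.72.17.87: descend 1001101101001000000100010101 ; hops seen [H2,H3,H2,H3] ; pick H3
  add 4.111.77.0/24 -> H3 at depth 24
  - 111.80.0.0/12 clear@12
  Q 155.72.17.84: descend 1001101101001000000100010101 ; hops seen [H2,H3,H2,H3] ; pick H3
  add 155.72.17.80/28 -> H2 at depth 28
  Q 4.111.64.62: descend 00000100011011110100 ; hops seen [H4] ; pick H4
  add 111.94.83.16/28 -> H0 at depth 28
  add 111.94.80.0/20 -> H1 at depth 20
  add 155.64.0.0/12 -> H0 at depth 12
  - 4.111.77.0/24 clear@24
  Q 4.111.64.34: descend 00000100011011110100 ; hops seen [H4] ; pick H4
  Q 111.94.83.25: descend 0110111101011110010100110001 ; hops seen [H1,H0] ; pick H0
  add 111.94.83.0/24 -> H2 at depth 24
  add 155.72.0.0/16 -> H4 at depth 16
  Q 92.117.152.192: descend 01 ; hops seen [∅] ; pick no-route
  add 155.72.16.0/20 -> H2 at depth 20
  Q 155.0.0.0: descend 100110110 ; hops seen [H2,H3] ; pick H3
  Q 155.72.17.80: descend 1001101101001000000100010101 ; hops seen [H2,H3,H0,H4,H2,H2] ; pick H2
  Q 155.72.0.39: descend 1001101101001000000 ; hops seen [H2,H3,H0,H4] ; pick H4

== LOOKUPS ==
["H1","H1","H3","H2","H2","H3","H3","H3","H3","H4","H4","H0","no-route","H3","H2","H4"]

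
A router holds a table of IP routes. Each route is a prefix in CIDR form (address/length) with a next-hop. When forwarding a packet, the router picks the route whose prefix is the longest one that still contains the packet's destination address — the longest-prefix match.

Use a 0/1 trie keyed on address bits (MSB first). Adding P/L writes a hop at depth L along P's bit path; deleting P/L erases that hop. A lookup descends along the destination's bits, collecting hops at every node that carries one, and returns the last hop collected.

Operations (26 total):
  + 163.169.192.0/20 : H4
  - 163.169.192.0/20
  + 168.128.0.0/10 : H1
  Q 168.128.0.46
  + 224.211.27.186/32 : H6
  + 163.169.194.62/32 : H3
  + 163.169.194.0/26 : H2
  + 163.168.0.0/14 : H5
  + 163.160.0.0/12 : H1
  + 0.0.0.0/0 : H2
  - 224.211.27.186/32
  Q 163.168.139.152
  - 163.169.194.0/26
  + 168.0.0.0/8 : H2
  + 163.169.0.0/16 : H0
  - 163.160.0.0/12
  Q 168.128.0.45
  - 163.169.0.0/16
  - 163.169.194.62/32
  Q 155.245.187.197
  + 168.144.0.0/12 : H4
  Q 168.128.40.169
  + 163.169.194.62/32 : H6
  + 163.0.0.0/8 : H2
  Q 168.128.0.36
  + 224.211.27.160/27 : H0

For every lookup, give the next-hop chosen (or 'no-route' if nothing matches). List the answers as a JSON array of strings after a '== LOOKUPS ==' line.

Apply in order:
  add 163.169.192.0/20 -> H4 at depth 20
  del 163.169.192.0/20 (clear depth 20)
  add 168.128.0.0/10 -> H1 at depth 10
  ? 168.128.0.46  path d0:-→d1:-→d2:-→d3:-→d4:-→d5:-→d6:-→d7:-→d8:-→d9:-→d10:H1  best=H1
  add 224.211.27.186/32 -> H6 at depth 32
  add 163.169.194.62/32 -> H3 at depth 32
  add 163.169.194.0/26 -> H2 at depth 26
  add 163.168.0.0/14 -> H5 at depth 14
  add 163.160.0.0/12 -> H1 at depth 12
  add 0.0.0.0/0 -> H2 at depth 0
  del 224.211.27.186/32 (clear depth 32)
  ? 163.168.139.152  path d0:H2→d1:-→d2:-→d3:-→d4:-→d5:-→d6:-→d7:-→d8:-→d9:-→d10:-→d11:-→d12:H1→d13:-→d14:H5→d15:-  best=H5
  del 163.169.194.0/26 (clear depth 26)
  add 168.0.0.0/8 -> H2 at depth 8
  add 163.169.0.0/16 -> H0 at depth 16
  del 163.160.0.0/12 (clear depth 12)
  ? 168.128.0.45  path d0:H2→d1:-→d2:-→d3:-→d4:-→d5:-→d6:-→d7:-→d8:H2→d9:-→d10:H1  best=H1
  del 163.169.0.0/16 (clear depth 16)
  del 163.169.194.62/32 (clear depth 32)
  ? 155.245.187.197  path d0:H2→d1:-→d2:-  best=H2
  add 168.144.0.0/12 -> H4 at depth 12
  ? 168.128.40.169  path d0:H2→d1:-→d2:-→d3:-→d4:-→d5:-→d6:-→d7:-→d8:H2→d9:-→d10:H1→d11:-  best=H1
  add 163.169.194.62/32 -> H6 at depth 32
  add 163.0.0.0/8 -> H2 at depth 8
  ? 168.128.0.36  path d0:H2→d1:-→d2:-→d3:-→d4:-→d5:-→d6:-→d7:-→d8:H2→d9:-→d10:H1→d11:-  best=H1
  add 224.211.27.160/27 -> H0 at depth 27

== LOOKUPS ==
["H1","H5","H1","H2","H1","H1"]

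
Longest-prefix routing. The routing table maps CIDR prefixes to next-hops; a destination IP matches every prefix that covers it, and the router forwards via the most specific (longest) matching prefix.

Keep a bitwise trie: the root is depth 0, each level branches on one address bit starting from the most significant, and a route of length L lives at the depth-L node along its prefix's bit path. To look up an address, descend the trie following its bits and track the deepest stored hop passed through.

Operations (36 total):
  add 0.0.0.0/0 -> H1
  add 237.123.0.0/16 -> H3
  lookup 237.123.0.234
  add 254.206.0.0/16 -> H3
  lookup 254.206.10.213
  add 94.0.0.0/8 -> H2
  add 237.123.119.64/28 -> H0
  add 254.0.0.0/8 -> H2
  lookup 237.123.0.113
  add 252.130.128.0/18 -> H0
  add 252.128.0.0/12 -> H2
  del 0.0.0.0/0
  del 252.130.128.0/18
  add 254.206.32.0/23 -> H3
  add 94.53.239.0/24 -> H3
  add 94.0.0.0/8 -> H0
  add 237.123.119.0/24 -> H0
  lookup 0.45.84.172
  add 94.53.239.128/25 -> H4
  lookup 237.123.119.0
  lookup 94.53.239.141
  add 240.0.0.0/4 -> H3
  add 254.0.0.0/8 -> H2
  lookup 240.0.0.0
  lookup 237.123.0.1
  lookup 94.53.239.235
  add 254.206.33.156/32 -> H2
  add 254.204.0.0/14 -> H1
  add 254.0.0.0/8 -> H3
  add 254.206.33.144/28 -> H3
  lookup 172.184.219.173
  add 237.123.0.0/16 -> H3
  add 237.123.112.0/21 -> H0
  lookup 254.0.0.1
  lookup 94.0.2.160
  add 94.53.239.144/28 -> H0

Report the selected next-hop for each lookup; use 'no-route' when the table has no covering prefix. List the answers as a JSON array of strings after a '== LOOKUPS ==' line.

Process each operation:
  + 0.0.0.0/0 (H1) depth=0
  + 237.123.0.0/16 (H3) depth=16
  Q 237.123.0.234: descend 1110110101111011 ; hops seen [H1,H3] ; pick H3
  + 254.206.0.0/16 (H3) depth=16
  Q 254.206.10.213: descend 1111111011001110 ; hops seen [H1,H3] ; pick H3
  + 94.0.0.0/8 (H2) depth=8
  + 237.123.119.64/28 (H0) depth=28
  + 254.0.0.0/8 (H2) depth=8
  Q 237.123.0.113: descend 11101101011110110 ; hops seen [H1,H3] ; pick H3
  + 252.130.128.0/18 (H0) depth=18
  + 252.128.0.0/12 (H2) depth=12
  - 0.0.0.0/0 clear@0
  - 252.130.128.0/18 clear@18
  + 254.206.32.0/23 (H3) depth=23
  + 94.53.239.0/24 (H3) depth=24
  + 94.0.0.0/8 (H0) depth=8
  + 237.123.119.0/24 (H0) depth=24
  Q 0.45.84.172: descend 0 ; hops seen [∅] ; pick no-route
  + 94.53.239.128/25 (H4) depth=25
  Q 237.123.119.0: descend 1110110101111011011101110 ; hops seen [H3,H0] ; pick H0
  Q 94.53.239.141: descend 0101111000110101111011111 ; hops seen [H0,H3,H4] ; pick H4
  + 240.0.0.0/4 (H3) depth=4
  + 254.0.0.0/8 (H2) depth=8
  Q 240.0.0.0: descend 1111 ; hops seen [H3] ; pick H3
  Q 237.123.0.1: descend 11101101011110110 ; hops seen [H3] ; pick H3
  Q 94.53.239.235: descend 0101111000110101111011111 ; hops seen [H0,H3,H4] ; pick H4
  + 254.206.33.156/32 (H2) depth=32
  + 254.204.0.0/14 (H1) depth=14
  + 254.0.0.0/8 (H3) depth=8
  + 254.206.33.144/28 (H3) depth=28
  Q 172.184.219.173: descend 1 ; hops seen [∅] ; pick no-route
  + 237.123.0.0/16 (H3) depth=16
  + 237.123.112.0/21 (H0) depth=21
  Q 254.0.0.1: descend 11111110 ; hops seen [H3,H3] ; pick H3
  Q 94.0.2.160: descend 0101111000 ; hops seen [H0] ; pick H0
  + 94.53.239.144/28 (H0) depth=28

== LOOKUPS ==
["H3","H3","H3","no-route","H0","H4","H3","H3","H4","no-route","H3","H0"]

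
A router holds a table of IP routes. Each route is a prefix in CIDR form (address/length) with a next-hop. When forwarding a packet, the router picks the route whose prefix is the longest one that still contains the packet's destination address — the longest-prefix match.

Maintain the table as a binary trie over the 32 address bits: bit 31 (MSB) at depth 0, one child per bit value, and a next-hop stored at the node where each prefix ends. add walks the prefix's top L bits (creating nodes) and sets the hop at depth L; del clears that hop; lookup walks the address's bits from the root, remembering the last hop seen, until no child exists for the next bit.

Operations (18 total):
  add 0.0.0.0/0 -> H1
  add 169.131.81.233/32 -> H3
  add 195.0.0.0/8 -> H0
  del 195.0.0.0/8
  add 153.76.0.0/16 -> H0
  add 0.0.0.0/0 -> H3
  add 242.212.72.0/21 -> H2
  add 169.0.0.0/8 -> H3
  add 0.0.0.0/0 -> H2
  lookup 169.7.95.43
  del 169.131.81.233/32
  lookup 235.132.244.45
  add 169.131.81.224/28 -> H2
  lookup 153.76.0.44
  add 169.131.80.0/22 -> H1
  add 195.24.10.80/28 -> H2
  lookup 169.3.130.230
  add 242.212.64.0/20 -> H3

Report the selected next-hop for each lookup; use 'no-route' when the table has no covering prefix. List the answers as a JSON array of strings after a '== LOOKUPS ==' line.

Apply in order:
  add 0.0.0.0/0 -> H1 at depth 0
  add 169.131.81.233/32 -> H3 at depth 32
  add 195.0.0.0/8 -> H0 at depth 8
  del 195.0.0.0/8 (clear depth 8)
  add 153.76.0.0/16 -> H0 at depth 16
  add 0.0.0.0/0 -> H3 at depth 0
  add 242.212.72.0/21 -> H2 at depth 21
  add 169.0.0.0/8 -> H3 at depth 8
  add 0.0.0.0/0 -> H2 at depth 0
  ? 169.7.95.43  path d0:H2→d1:-→d2:-→d3:-→d4:-→d5:-→d6:-→d7:-→d8:H3  best=H3
  del 169.131.81.233/32 (clear depth 32)
  ? 235.132.244.45  path d0:H2→d1:-→d2:-→d3:-  best=H2
  add 169.131.81.224/28 -> H2 at depth 28
  ? 153.76.0.44  path d0:H2→d1:-→d2:-→d3:-→d4:-→d5:-→d6:-→d7:-→d8:-→d9:-→d10:-→d11:-→d12:-→d13:-→d14:-→d15:-→d16:H0  best=H0
  add 169.131.80.0/22 -> H1 at depth 22
  add 195.24.10.80/28 -> H2 at depth 28
  ? 169.3.130.230  path d0:H2→d1:-→d2:-→d3:-→d4:-→d5:-→d6:-→d7:-→d8:H3  best=H3
  add 242.212.64.0/20 -> H3 at depth 20

== LOOKUPS ==
["H3","H2","H0","H3"]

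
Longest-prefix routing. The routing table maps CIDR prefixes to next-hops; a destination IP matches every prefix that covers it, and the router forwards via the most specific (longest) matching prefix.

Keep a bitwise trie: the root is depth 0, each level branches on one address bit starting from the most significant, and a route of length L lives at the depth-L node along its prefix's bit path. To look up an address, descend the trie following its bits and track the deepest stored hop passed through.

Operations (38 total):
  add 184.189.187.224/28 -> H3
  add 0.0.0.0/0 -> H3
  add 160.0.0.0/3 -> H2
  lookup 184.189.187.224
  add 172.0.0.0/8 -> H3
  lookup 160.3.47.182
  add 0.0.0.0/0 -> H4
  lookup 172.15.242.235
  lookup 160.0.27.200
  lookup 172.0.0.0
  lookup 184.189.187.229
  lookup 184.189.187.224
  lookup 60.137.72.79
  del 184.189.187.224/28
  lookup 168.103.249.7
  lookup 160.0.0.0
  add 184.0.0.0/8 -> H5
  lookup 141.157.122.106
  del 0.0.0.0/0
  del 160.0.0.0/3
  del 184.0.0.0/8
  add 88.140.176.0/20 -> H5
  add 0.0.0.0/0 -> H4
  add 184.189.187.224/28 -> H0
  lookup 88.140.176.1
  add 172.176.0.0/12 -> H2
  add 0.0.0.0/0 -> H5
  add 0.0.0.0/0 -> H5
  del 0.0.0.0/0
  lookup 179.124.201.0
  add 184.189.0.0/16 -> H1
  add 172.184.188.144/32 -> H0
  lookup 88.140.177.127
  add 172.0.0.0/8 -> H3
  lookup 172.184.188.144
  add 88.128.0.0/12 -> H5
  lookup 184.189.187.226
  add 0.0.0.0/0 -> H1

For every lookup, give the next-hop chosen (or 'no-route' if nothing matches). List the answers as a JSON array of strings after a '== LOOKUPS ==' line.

Trace:
  + 184.189.187.224/28 (H3) depth=28
  + 0.0.0.0/0 (H3) depth=0
  + 160.0.0.0/3 (H2) depth=3
  lookup 184.189.187.224: bits 1011100010111101101110111110 walk d0:H3→d1:-→d2:-→d3:H2→d4:-→d5:-→d6:-→d7:-→d8:-→d9:-→d10:-→d11:-→d12:-→d13:-→d14:-→d15:-→d16:-→d17:-→d18:-→d19:-→d20:-→d21:-→d22:-→d23:-→d24:-→d25:-→d26:-→d27:-→d28:H3 -> H3
  + 172.0.0.0/8 (H3) depth=8
  lookup 160.3.47.182: bits 1010 walk d0:H3→d1:-→d2:-→d3:H2→d4:- -> H2
  + 0.0.0.0/0 (H4) depth=0
  lookup 172.15.242.235: bits 10101100 walk d0:H4→d1:-→d2:-→d3:H2→d4:-→d5:-→d6:-→d7:-→d8:H3 -> H3
  lookup 160.0.27.200: bits 1010 walk d0:H4→d1:-→d2:-→d3:H2→d4:- -> H2
  lookup 172.0.0.0: bits 10101100 walk d0:H4→d1:-→d2:-→d3:H2→d4:-→d5:-→d6:-→d7:-→d8:H3 -> H3
  lookup 184.189.187.229: bits 1011100010111101101110111110 walk d0:H4→d1:-→d2:-→d3:H2→d4:-→d5:-→d6:-→d7:-→d8:-→d9:-→d10:-→d11:-→d12:-→d13:-→d14:-→d15:-→d16:-→d17:-→d18:-→d19:-→d20:-→d21:-→d22:-→d23:-→d24:-→d25:-→d26:-→d27:-→d28:H3 -> H3
  lookup 184.189.187.224: bits 1011100010111101101110111110 walk d0:H4→d1:-→d2:-→d3:H2→d4:-→d5:-→d6:-→d7:-→d8:-→d9:-→d10:-→d11:-→d12:-→d13:-→d14:-→d15:-→d16:-→d17:-→d18:-→d19:-→d20:-→d21:-→d22:-→d23:-→d24:-→d25:-→d26:-→d27:-→d28:H3 -> H3
  lookup 60.137.72.79: bits ε walk d0:H4 -> H4
  del 184.189.187.224/28 (clear depth 28)
  lookup 168.103.249.7: bits 10101 walk d0:H4→d1:-→d2:-→d3:H2→d4:-→d5:- -> H2
  lookup 160.0.0.0: bits 1010 walk d0:H4→d1:-→d2:-→d3:H2→d4:- -> H2
  + 184.0.0.0/8 (H5) depth=8
  lookup 141.157.122.106: bits 10 walk d0:H4→d1:-→d2:- -> H4
  del 0.0.0.0/0 (clear depth 0)
  del 160.0.0.0/3 (clear depth 3)
  del 184.0.0.0/8 (clear depth 8)
  + 88.140.176.0/20 (H5) depth=20
  + 0.0.0.0/0 (H4) depth=0
  + 184.189.187.224/28 (H0) depth=28
  lookup 88.140.176.1: bits 01011000100011001011 walk d0:H4→d1:-→d2:-→d3:-→d4:-→d5:-→d6:-→d7:-→d8:-→d9:-→d10:-→d11:-→d12:-→d13:-→d14:-→d15:-→d16:-→d17:-→d18:-→d19:-→d20:H5 -> H5
  + 172.176.0.0/12 (H2) depth=12
  + 0.0.0.0/0 (H5) depth=0
  + 0.0.0.0/0 (H5) depth=0
  del 0.0.0.0/0 (clear depth 0)
  lookup 179.124.201.0: bits 1011 walk d0:-→d1:-→d2:-→d3:-→d4:- -> no-route
  + 184.189.0.0/16 (H1) depth=16
  + 172.184.188.144/32 (H0) depth=32
  lookup 88.140.177.127: bits 01011000100011001011 walk d0:-→d1:-→d2:-→d3:-→d4:-→d5:-→d6:-→d7:-→d8:-→d9:-→d10:-→d11:-→d12:-→d13:-→d14:-→d15:-→d16:-→d17:-→d18:-→d19:-→d20:H5 -> H5
  + 172.0.0.0/8 (H3) depth=8
  lookup 172.184.188.144: bits 10101100101110001011110010010000 walk d0:-→d1:-→d2:-→d3:-→d4:-→d5:-→d6:-→d7:-→d8:H3→d9:-→d10:-→d11:-→d12:H2→d13:-→d14:-→d15:-→d16:-→d17:-→d18:-→d19:-→d20:-→d21:-→d22:-→d23:-→d24:-→d25:-→d26:-→d27:-→d28:-→d29:-→d30:-→d31:-→d32:H0 -> H0
  + 88.128.0.0/12 (H5) depth=12
  lookup 184.189.187.226: bits 1011100010111101101110111110 walk d0:-→d1:-→d2:-→d3:-→d4:-→d5:-→d6:-→d7:-→d8:-→d9:-→d10:-→d11:-→d12:-→d13:-→d14:-→d15:-→d16:H1→d17:-→d18:-→d19:-→d20:-→d21:-→d22:-→d23:-→d24:-→d25:-→d26:-→d27:-→d28:H0 -> H0
  + 0.0.0.0/0 (H1) depth=0

== LOOKUPS ==
["H3","H2","H3","H2","H3","H3","H3","H4","H2","H2","H4","H5","no-route","H5","H0","H0"]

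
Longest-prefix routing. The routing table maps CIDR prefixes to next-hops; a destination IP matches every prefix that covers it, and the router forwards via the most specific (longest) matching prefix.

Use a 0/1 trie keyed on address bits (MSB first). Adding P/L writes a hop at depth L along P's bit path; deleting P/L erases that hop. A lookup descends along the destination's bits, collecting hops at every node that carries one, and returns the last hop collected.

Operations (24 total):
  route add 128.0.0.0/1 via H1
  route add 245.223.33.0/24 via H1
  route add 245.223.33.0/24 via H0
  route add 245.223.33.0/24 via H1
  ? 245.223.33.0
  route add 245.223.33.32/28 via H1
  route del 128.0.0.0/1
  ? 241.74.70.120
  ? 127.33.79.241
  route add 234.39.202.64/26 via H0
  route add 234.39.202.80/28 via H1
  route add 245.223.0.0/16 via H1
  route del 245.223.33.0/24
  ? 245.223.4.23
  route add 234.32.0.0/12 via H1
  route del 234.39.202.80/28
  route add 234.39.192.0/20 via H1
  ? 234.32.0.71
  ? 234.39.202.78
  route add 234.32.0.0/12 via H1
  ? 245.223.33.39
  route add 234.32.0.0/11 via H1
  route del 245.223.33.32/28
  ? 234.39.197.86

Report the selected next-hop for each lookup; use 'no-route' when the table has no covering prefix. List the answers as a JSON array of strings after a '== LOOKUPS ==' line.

Trace:
  + 128.0.0.0/1 (H1) depth=1
  + 245.223.33.0/24 (H1) depth=24
  + 245.223.33.0/24 (H0) depth=24
  + 245.223.33.0/24 (H1) depth=24
  Q 245.223.33.0: descend 111101011101111100100001 ; hops seen [H1,H1] ; pick H1
  + 245.223.33.32/28 (H1) depth=28
  del 128.0.0.0/1 (clear depth 1)
  Q 241.74.70.120: descend 11110 ; hops seen [∅] ; pick no-route
  Q 127.33.79.241: descend ε ; hops seen [∅] ; pick no-route
  + 234.39.202.64/26 (H0) depth=26
  + 234.39.202.80/28 (H1) depth=28
  + 245.223.0.0/16 (H1) depth=16
  del 245.223.33.0/24 (clear depth 24)
  Q 245.223.4.23: descend 111101011101111100 ; hops seen [H1] ; pick H1
  + 234.32.0.0/12 (H1) depth=12
  del 234.39.202.80/28 (clear depth 28)
  + 234.39.192.0/20 (H1) depth=20
  Q 234.32.0.71: descend 1110101000100 ; hops seen [H1] ; pick H1
  Q 234.39.202.78: descend 111010100010011111001010010 ; hops seen [H1,H1,H0] ; pick H0
  + 234.32.0.0/12 (H1) depth=12
  Q 245.223.33.39: descend 1111010111011111001000010010 ; hops seen [H1,H1] ; pick H1
  + 234.32.0.0/11 (H1) depth=11
  del 245.223.33.32/28 (clear depth 28)
  Q 234.39.197.86: descend 11101010001001111100 ; hops seen [H1,H1,H1] ; pick H1

== LOOKUPS ==
["H1","no-route","no-route","H1","H1","H0","H1","H1"]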